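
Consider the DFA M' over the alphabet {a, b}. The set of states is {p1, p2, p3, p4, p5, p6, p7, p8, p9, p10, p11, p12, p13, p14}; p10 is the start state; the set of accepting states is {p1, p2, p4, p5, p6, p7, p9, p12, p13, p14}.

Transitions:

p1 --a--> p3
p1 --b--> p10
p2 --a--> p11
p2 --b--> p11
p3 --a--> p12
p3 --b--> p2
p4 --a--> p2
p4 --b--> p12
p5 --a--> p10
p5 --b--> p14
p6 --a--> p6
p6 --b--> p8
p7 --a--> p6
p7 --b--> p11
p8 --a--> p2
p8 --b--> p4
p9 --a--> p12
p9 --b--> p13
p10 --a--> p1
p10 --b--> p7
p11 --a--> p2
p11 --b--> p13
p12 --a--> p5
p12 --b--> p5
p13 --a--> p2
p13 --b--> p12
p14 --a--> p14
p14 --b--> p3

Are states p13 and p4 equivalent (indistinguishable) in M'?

Yes

First remove the unreachable states {p9}; 13 states remain.
Initial partition by acceptance: {p1,p2,p4,p5,p6,p7,p12,p13,p14} | {p3,p8,p10,p11}.
Split {p1,p2,p4,p5,p6,p7,p12,p13,p14} by δ(·,a) → {p4,p6,p7,p12,p13,p14} and {p1,p2,p5}.
Split {p4,p6,p7,p12,p13,p14} by δ(·,a) → {p4,p12,p13} and {p6,p7,p14}.
Refine {p4,p12,p13} on symbol b: members go to different blocks, giving {p4,p13} and {p12}.
Split {p3,p8,p10,p11} by δ(·,a) → {p8,p10,p11} and {p3}.
Refine {p8,p10,p11} on symbol b: members go to different blocks, giving {p8,p11} and {p10}.
On input a, block {p1,p2,p5} splits into {p1} and {p2} and {p5}.
Split {p6,p7,p14} by δ(·,b) → {p6,p7} and {p14}.
No further refinement is possible. Final partition (10 blocks): {p4,p13} | {p8,p11} | {p1} | {p6,p7} | {p12} | {p3} | {p10} | {p2} | {p5} | {p14}.
p13 and p4 lie in the same block of the stable partition, so they are equivalent — no string distinguishes them.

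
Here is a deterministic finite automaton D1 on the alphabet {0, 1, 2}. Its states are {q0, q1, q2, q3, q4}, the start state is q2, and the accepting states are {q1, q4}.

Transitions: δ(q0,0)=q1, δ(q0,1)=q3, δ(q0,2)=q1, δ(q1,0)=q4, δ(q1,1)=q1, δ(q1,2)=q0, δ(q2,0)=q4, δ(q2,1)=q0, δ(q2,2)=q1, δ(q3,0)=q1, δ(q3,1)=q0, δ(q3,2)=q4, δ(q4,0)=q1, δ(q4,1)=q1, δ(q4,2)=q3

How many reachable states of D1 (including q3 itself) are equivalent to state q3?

P0 = {q1,q4} | {q0,q2,q3}.
No further refinement is possible. Final partition (2 blocks): {q1,q4} | {q0,q2,q3}.
The equivalence class containing q3 is {q0,q2,q3}, of size 3.

3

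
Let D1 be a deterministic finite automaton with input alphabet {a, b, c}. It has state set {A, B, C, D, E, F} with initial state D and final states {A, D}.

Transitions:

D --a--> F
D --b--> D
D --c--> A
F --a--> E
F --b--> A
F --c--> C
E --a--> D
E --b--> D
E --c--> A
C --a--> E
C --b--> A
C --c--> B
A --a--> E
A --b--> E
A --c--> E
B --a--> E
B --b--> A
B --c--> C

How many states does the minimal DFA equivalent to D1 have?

Every state is reachable, so we keep all 6.
Start with accepting vs non-accepting: {A,D} | {B,C,E,F}.
On input b, block {A,D} splits into {A} and {D}.
Refine {B,C,E,F} on symbol a: members go to different blocks, giving {B,C,F} and {E}.
No further refinement is possible. Final partition (4 blocks): {A} | {B,C,F} | {D} | {E}.

4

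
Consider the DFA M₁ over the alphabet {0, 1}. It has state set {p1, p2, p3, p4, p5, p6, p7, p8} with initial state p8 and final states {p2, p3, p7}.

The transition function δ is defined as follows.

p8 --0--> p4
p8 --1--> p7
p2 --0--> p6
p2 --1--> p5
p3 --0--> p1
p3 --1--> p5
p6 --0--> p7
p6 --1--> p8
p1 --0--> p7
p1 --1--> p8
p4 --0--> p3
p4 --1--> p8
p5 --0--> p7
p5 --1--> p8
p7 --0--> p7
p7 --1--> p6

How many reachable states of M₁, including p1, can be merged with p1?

Reachable states from the start: {p1,p3,p4,p5,p6,p7,p8}. Unreachable: {p2} — drop them.
Start with accepting vs non-accepting: {p3,p7} | {p1,p4,p5,p6,p8}.
Refine {p3,p7} on symbol 0: members go to different blocks, giving {p3} and {p7}.
Split {p1,p4,p5,p6,p8} by δ(·,0) → {p1,p5,p6} and {p4} and {p8}.
No further refinement is possible. Final partition (5 blocks): {p3} | {p1,p5,p6} | {p7} | {p4} | {p8}.
The equivalence class containing p1 is {p1,p5,p6}, of size 3.

3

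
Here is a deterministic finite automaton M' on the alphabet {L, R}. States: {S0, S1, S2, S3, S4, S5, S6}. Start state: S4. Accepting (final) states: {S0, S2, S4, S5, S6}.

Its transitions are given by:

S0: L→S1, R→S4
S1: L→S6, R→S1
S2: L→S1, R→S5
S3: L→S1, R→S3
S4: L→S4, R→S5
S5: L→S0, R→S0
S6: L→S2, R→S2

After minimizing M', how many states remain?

States {S3} cannot be reached from the start state, so discard them.
P0 = {S0,S2,S4,S5,S6} | {S1}.
Refine {S0,S2,S4,S5,S6} on symbol L: members go to different blocks, giving {S4,S5,S6} and {S0,S2}.
On input L, block {S4,S5,S6} splits into {S5,S6} and {S4}.
Refine {S0,S2} on symbol R: members go to different blocks, giving {S0} and {S2}.
Refine {S5,S6} on symbol L: members go to different blocks, giving {S5} and {S6}.
No further refinement is possible. Final partition (6 blocks): {S5} | {S1} | {S0} | {S4} | {S2} | {S6}.

6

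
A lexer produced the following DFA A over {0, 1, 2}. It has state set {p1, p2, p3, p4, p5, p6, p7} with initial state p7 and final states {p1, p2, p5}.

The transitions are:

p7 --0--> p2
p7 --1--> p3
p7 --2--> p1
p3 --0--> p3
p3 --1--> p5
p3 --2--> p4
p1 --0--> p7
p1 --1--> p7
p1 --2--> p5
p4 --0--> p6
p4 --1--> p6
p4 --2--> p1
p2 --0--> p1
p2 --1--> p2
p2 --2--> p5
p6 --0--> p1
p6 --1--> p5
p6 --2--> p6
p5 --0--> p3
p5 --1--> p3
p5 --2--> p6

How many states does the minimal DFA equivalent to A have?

All states are reachable from the start state.
P0 = {p1,p2,p5} | {p3,p4,p6,p7}.
Split {p1,p2,p5} by δ(·,0) → {p1,p5} and {p2}.
On input 2, block {p1,p5} splits into {p1} and {p5}.
On input 0, block {p3,p4,p6,p7} splits into {p3,p4} and {p6} and {p7}.
Split {p3,p4} by δ(·,0) → {p3} and {p4}.
Stable partition: {p1} | {p3} | {p2} | {p5} | {p6} | {p7} | {p4} — 7 equivalence classes.

7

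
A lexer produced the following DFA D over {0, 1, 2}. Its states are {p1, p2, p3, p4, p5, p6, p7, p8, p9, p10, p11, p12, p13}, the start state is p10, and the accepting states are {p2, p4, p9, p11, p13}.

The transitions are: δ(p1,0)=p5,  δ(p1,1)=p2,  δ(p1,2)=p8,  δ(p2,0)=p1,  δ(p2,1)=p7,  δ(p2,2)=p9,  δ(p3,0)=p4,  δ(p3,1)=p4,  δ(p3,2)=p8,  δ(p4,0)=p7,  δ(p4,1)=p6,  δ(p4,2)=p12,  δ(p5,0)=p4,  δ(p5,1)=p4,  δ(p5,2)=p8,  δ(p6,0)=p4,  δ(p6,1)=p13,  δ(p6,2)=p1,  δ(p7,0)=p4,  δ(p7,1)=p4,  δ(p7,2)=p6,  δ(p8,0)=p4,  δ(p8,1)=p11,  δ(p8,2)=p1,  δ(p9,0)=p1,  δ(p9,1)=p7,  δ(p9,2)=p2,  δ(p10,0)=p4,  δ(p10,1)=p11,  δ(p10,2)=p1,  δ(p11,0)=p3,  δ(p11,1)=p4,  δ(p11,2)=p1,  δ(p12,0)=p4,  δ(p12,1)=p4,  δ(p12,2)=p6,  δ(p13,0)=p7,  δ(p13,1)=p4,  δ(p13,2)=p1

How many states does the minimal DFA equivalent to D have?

All states are reachable from the start state.
Start with accepting vs non-accepting: {p2,p4,p9,p11,p13} | {p1,p3,p5,p6,p7,p8,p10,p12}.
Split {p2,p4,p9,p11,p13} by δ(·,1) → {p2,p4,p9} and {p11,p13}.
Split {p2,p4,p9} by δ(·,2) → {p2,p9} and {p4}.
Split {p1,p3,p5,p6,p7,p8,p10,p12} by δ(·,0) → {p3,p5,p6,p7,p8,p10,p12} and {p1}.
Split {p3,p5,p6,p7,p8,p10,p12} by δ(·,1) → {p3,p5,p7,p12} and {p6,p8,p10}.
The partition is now stable with 6 blocks: {p2,p9} | {p3,p5,p7,p12} | {p11,p13} | {p4} | {p1} | {p6,p8,p10}.

6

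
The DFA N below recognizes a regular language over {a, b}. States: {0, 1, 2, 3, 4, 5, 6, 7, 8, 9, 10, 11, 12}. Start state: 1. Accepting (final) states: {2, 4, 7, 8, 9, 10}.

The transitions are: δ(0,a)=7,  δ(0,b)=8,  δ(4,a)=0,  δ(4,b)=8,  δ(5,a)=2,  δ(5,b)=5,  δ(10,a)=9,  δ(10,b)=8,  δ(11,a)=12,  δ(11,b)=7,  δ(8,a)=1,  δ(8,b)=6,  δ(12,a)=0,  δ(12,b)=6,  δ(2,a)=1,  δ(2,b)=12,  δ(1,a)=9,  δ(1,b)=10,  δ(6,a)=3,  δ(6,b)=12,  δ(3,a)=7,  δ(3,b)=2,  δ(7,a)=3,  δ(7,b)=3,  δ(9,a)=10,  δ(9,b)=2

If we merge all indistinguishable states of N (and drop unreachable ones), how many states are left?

6

First remove the unreachable states {4,5,11}; 10 states remain.
Start with accepting vs non-accepting: {2,7,8,9,10} | {0,1,3,6,12}.
On input a, block {2,7,8,9,10} splits into {2,7,8} and {9,10}.
Refine {0,1,3,6,12} on symbol a: members go to different blocks, giving {0,3} and {6,12} and {1}.
Split {2,7,8} by δ(·,a) → {2,8} and {7}.
The partition is now stable with 6 blocks: {2,8} | {0,3} | {9,10} | {6,12} | {1} | {7}.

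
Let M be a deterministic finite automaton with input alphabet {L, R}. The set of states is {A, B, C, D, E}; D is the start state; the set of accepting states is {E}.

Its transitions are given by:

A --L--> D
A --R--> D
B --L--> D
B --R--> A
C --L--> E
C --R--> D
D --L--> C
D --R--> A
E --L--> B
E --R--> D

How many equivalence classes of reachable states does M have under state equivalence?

5

Every state is reachable, so we keep all 5.
Initial partition by acceptance: {E} | {A,B,C,D}.
On input L, block {A,B,C,D} splits into {A,B,D} and {C}.
Split {A,B,D} by δ(·,L) → {A,B} and {D}.
Split {A,B} by δ(·,R) → {A} and {B}.
No further refinement is possible. Final partition (5 blocks): {E} | {A} | {C} | {D} | {B}.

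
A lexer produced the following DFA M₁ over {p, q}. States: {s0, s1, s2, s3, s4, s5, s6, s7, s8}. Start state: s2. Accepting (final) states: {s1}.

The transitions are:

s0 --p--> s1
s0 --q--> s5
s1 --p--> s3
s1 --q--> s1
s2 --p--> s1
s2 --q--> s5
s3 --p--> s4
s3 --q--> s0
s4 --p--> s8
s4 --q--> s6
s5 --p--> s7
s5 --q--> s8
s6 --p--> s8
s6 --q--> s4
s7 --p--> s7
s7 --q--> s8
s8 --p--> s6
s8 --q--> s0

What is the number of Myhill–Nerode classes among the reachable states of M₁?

Initial partition by acceptance: {s1} | {s0,s2,s3,s4,s5,s6,s7,s8}.
Refine {s0,s2,s3,s4,s5,s6,s7,s8} on symbol p: members go to different blocks, giving {s3,s4,s5,s6,s7,s8} and {s0,s2}.
Split {s3,s4,s5,s6,s7,s8} by δ(·,q) → {s4,s5,s6,s7} and {s3,s8}.
Split {s4,s5,s6,s7} by δ(·,p) → {s4,s6} and {s5,s7}.
No further refinement is possible. Final partition (5 blocks): {s1} | {s4,s6} | {s0,s2} | {s3,s8} | {s5,s7}.

5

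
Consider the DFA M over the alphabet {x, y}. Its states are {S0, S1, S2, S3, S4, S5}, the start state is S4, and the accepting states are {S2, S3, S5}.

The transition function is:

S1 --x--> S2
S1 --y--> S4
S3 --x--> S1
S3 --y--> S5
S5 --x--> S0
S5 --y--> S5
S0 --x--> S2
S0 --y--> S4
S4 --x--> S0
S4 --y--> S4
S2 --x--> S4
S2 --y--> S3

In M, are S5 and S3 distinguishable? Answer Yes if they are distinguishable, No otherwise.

Every state is reachable, so we keep all 6.
Initial partition by acceptance: {S2,S3,S5} | {S0,S1,S4}.
On input x, block {S0,S1,S4} splits into {S0,S1} and {S4}.
Split {S2,S3,S5} by δ(·,x) → {S3,S5} and {S2}.
The partition is now stable with 4 blocks: {S3,S5} | {S0,S1} | {S4} | {S2}.
S5 and S3 lie in the same block of the stable partition, so they are equivalent — no string distinguishes them.

No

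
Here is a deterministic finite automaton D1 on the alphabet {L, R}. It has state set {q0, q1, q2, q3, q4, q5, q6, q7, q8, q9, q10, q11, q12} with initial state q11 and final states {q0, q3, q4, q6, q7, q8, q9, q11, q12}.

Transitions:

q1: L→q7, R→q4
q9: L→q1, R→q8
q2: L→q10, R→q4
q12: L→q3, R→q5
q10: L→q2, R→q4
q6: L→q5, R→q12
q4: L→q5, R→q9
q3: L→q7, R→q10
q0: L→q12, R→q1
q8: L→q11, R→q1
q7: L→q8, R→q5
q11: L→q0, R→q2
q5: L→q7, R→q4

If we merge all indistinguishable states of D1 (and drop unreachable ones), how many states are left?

7

Reachable states from the start: {q0,q1,q2,q3,q4,q5,q7,q8,q9,q10,q11,q12}. Unreachable: {q6} — drop them.
Start with accepting vs non-accepting: {q0,q3,q4,q7,q8,q9,q11,q12} | {q1,q2,q5,q10}.
Refine {q0,q3,q4,q7,q8,q9,q11,q12} on symbol L: members go to different blocks, giving {q0,q3,q7,q8,q11,q12} and {q4,q9}.
On input L, block {q1,q2,q5,q10} splits into {q1,q5} and {q2,q10}.
Refine {q0,q3,q7,q8,q11,q12} on symbol R: members go to different blocks, giving {q0,q7,q8,q12} and {q3,q11}.
On input L, block {q0,q7,q8,q12} splits into {q0,q7} and {q8,q12}.
Refine {q4,q9} on symbol R: members go to different blocks, giving {q4} and {q9}.
Stable partition: {q0,q7} | {q1,q5} | {q4} | {q2,q10} | {q3,q11} | {q8,q12} | {q9} — 7 equivalence classes.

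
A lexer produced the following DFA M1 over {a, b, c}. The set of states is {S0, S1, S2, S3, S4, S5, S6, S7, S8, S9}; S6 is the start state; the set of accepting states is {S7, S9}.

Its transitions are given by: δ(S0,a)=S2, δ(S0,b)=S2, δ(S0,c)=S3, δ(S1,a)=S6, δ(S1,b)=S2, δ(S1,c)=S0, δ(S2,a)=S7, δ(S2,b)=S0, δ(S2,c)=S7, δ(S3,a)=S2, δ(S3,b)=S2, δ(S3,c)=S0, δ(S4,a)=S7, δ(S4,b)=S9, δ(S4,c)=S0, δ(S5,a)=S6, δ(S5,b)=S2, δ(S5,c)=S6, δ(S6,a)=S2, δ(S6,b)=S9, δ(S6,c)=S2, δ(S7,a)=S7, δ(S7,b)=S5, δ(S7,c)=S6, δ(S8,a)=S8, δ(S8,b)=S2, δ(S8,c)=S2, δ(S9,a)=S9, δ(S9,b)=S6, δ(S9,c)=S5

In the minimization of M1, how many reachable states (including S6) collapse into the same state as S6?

1

States {S1,S4,S8} cannot be reached from the start state, so discard them.
Start with accepting vs non-accepting: {S7,S9} | {S0,S2,S3,S5,S6}.
On input a, block {S0,S2,S3,S5,S6} splits into {S0,S3,S5,S6} and {S2}.
Refine {S0,S3,S5,S6} on symbol a: members go to different blocks, giving {S0,S3,S6} and {S5}.
Split {S7,S9} by δ(·,b) → {S7} and {S9}.
Split {S0,S3,S6} by δ(·,b) → {S0,S3} and {S6}.
The partition is now stable with 6 blocks: {S7} | {S0,S3} | {S2} | {S5} | {S9} | {S6}.
The equivalence class containing S6 is {S6}, of size 1.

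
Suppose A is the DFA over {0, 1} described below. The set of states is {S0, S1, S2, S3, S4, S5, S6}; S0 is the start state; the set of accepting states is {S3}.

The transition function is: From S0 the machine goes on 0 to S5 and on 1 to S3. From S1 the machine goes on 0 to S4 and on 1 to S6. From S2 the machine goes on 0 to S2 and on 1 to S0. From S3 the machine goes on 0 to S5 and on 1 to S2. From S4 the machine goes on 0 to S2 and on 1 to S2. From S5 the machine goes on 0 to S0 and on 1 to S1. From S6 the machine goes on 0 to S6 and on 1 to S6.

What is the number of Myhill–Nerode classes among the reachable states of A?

All states are reachable from the start state.
P0 = {S3} | {S0,S1,S2,S4,S5,S6}.
Refine {S0,S1,S2,S4,S5,S6} on symbol 1: members go to different blocks, giving {S1,S2,S4,S5,S6} and {S0}.
On input 0, block {S1,S2,S4,S5,S6} splits into {S1,S2,S4,S6} and {S5}.
Refine {S1,S2,S4,S6} on symbol 1: members go to different blocks, giving {S1,S4,S6} and {S2}.
Split {S1,S4,S6} by δ(·,0) → {S1,S6} and {S4}.
Split {S1,S6} by δ(·,0) → {S1} and {S6}.
The partition is now stable with 7 blocks: {S3} | {S1} | {S0} | {S5} | {S2} | {S4} | {S6}.

7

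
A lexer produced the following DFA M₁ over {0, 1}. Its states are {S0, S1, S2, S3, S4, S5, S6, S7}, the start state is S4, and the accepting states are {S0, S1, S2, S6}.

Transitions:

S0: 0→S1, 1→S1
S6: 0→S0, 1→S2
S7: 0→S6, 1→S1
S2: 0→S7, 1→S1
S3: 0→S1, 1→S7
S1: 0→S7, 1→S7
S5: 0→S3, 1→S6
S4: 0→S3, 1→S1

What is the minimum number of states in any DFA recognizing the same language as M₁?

7

First remove the unreachable states {S5}; 7 states remain.
P0 = {S0,S1,S2,S6} | {S3,S4,S7}.
Refine {S0,S1,S2,S6} on symbol 0: members go to different blocks, giving {S0,S6} and {S1,S2}.
Split {S0,S6} by δ(·,0) → {S0} and {S6}.
Split {S3,S4,S7} by δ(·,0) → {S3} and {S4} and {S7}.
Split {S1,S2} by δ(·,1) → {S1} and {S2}.
The partition is now stable with 7 blocks: {S0} | {S3} | {S1} | {S6} | {S4} | {S7} | {S2}.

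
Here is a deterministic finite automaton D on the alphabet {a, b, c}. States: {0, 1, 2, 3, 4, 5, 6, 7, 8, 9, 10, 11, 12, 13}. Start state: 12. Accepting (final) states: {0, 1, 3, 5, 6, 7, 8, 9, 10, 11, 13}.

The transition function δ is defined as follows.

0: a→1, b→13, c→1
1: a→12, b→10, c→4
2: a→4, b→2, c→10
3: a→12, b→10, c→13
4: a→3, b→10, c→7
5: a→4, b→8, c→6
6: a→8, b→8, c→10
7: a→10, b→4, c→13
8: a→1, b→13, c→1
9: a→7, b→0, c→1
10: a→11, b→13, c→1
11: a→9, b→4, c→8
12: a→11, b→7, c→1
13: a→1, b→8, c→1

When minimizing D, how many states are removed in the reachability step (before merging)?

3

Starting at 12 and following transitions, the reachable set is {0, 1, 3, 4, 7, 8, 9, 10, 11, 12, 13}. That leaves 2, 5, 6 unreachable — 3 in total.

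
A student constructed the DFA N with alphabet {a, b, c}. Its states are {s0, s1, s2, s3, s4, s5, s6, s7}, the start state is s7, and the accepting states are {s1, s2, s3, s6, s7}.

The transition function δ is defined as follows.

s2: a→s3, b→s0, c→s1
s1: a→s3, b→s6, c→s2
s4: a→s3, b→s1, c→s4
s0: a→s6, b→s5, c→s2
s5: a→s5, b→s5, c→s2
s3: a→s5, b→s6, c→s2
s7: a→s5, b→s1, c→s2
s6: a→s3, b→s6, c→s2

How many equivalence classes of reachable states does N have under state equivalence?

5

Reachable states from the start: {s0,s1,s2,s3,s5,s6,s7}. Unreachable: {s4} — drop them.
Start with accepting vs non-accepting: {s1,s2,s3,s6,s7} | {s0,s5}.
Refine {s1,s2,s3,s6,s7} on symbol a: members go to different blocks, giving {s1,s2,s6} and {s3,s7}.
Refine {s1,s2,s6} on symbol b: members go to different blocks, giving {s1,s6} and {s2}.
Split {s0,s5} by δ(·,a) → {s0} and {s5}.
The partition is now stable with 5 blocks: {s1,s6} | {s0} | {s3,s7} | {s2} | {s5}.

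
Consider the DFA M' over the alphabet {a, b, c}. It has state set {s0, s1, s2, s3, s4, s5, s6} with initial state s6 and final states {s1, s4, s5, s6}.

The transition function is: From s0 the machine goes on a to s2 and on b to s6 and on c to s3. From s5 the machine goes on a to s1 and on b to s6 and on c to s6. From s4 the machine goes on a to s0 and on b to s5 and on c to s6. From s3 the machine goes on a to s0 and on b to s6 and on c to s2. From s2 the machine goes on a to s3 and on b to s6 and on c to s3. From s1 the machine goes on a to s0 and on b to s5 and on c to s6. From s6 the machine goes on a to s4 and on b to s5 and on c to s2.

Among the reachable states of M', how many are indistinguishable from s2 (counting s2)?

3

Initial partition by acceptance: {s1,s4,s5,s6} | {s0,s2,s3}.
Split {s1,s4,s5,s6} by δ(·,a) → {s1,s4} and {s5,s6}.
Split {s5,s6} by δ(·,c) → {s5} and {s6}.
Stable partition: {s1,s4} | {s0,s2,s3} | {s5} | {s6} — 4 equivalence classes.
State s2 belongs to the block {s0,s2,s3}, which has 3 states.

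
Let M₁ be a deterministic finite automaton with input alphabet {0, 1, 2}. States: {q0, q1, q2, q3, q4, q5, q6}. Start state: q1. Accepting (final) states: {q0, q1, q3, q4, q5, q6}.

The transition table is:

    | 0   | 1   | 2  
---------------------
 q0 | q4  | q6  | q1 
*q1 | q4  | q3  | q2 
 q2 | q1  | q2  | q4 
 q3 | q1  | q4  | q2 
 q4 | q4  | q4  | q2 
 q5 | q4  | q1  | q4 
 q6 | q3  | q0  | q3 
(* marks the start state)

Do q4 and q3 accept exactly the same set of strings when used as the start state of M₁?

States {q0,q5,q6} cannot be reached from the start state, so discard them.
Start with accepting vs non-accepting: {q1,q3,q4} | {q2}.
Stable partition: {q1,q3,q4} | {q2} — 2 equivalence classes.
q4 and q3 lie in the same block of the stable partition, so they are equivalent — no string distinguishes them.

Yes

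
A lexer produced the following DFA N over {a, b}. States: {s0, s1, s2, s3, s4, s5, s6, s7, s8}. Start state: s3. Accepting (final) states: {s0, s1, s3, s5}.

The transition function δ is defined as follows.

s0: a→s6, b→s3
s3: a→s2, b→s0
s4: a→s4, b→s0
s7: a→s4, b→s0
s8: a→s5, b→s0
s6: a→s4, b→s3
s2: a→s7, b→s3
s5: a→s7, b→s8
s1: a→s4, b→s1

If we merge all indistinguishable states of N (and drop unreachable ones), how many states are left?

2

States {s1,s5,s8} cannot be reached from the start state, so discard them.
P0 = {s0,s3} | {s2,s4,s6,s7}.
The partition is now stable with 2 blocks: {s0,s3} | {s2,s4,s6,s7}.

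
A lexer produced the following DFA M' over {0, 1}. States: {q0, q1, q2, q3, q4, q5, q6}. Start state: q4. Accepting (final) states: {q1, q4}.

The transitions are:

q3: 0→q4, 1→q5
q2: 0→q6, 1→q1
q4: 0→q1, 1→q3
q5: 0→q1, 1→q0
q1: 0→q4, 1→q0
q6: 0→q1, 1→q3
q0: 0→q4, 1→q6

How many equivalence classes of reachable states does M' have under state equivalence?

First remove the unreachable states {q2}; 6 states remain.
P0 = {q1,q4} | {q0,q3,q5,q6}.
Stable partition: {q1,q4} | {q0,q3,q5,q6} — 2 equivalence classes.

2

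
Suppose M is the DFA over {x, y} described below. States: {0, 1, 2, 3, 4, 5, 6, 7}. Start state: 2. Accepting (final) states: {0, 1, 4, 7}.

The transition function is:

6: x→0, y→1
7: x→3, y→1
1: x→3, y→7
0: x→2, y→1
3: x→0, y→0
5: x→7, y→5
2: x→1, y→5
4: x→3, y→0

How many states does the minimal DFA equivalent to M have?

First remove the unreachable states {4,6}; 6 states remain.
Start with accepting vs non-accepting: {0,1,7} | {2,3,5}.
On input y, block {2,3,5} splits into {2,5} and {3}.
On input x, block {0,1,7} splits into {1,7} and {0}.
Stable partition: {1,7} | {2,5} | {3} | {0} — 4 equivalence classes.

4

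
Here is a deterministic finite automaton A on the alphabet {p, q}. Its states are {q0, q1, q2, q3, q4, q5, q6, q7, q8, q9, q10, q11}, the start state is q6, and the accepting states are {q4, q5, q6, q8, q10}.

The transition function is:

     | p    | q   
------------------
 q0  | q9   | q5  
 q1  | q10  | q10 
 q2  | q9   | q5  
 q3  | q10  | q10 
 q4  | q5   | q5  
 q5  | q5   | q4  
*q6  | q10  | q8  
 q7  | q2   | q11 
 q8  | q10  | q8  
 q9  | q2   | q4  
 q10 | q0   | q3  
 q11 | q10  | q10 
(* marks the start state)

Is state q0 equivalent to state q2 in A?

Yes

First remove the unreachable states {q1,q7,q11}; 9 states remain.
Start with accepting vs non-accepting: {q4,q5,q6,q8,q10} | {q0,q2,q3,q9}.
Refine {q4,q5,q6,q8,q10} on symbol p: members go to different blocks, giving {q4,q5,q6,q8} and {q10}.
On input p, block {q4,q5,q6,q8} splits into {q4,q5} and {q6,q8}.
Refine {q0,q2,q3,q9} on symbol p: members go to different blocks, giving {q0,q2,q9} and {q3}.
No further refinement is possible. Final partition (5 blocks): {q4,q5} | {q0,q2,q9} | {q10} | {q6,q8} | {q3}.
q0 and q2 lie in the same block of the stable partition, so they are equivalent — no string distinguishes them.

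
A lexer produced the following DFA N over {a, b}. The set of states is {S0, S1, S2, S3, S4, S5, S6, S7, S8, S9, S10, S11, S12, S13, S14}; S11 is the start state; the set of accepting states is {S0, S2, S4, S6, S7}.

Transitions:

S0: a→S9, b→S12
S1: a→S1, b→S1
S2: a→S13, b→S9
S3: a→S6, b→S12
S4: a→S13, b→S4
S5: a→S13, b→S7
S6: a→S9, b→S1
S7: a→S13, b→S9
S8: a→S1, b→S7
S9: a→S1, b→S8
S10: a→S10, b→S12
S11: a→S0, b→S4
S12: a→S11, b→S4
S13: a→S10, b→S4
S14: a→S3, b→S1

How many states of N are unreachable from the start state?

5

Starting at S11 and following transitions, the reachable set is {S0, S1, S4, S7, S8, S9, S10, S11, S12, S13}. That leaves S2, S3, S5, S6, S14 unreachable — 5 in total.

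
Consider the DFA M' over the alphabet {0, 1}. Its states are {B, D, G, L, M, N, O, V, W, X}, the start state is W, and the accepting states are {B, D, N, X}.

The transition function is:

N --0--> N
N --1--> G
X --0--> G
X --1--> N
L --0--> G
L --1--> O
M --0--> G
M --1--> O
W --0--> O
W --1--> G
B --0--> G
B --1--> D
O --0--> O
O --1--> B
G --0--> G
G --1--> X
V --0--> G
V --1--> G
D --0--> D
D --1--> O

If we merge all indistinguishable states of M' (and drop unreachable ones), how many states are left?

First remove the unreachable states {L,M,V}; 7 states remain.
Initial partition by acceptance: {B,D,N,X} | {G,O,W}.
Refine {B,D,N,X} on symbol 0: members go to different blocks, giving {B,X} and {D,N}.
On input 1, block {G,O,W} splits into {G,O} and {W}.
The partition is now stable with 4 blocks: {B,X} | {G,O} | {D,N} | {W}.

4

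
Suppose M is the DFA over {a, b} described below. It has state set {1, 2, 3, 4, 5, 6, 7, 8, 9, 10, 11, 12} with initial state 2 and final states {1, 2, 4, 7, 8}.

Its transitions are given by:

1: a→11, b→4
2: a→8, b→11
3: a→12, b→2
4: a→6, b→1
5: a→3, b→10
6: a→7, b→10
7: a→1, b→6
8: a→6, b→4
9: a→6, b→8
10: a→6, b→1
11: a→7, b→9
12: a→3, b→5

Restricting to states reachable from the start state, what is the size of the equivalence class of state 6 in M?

States {3,5,12} cannot be reached from the start state, so discard them.
P0 = {1,2,4,7,8} | {6,9,10,11}.
Split {1,2,4,7,8} by δ(·,a) → {1,4,8} and {2,7}.
Split {6,9,10,11} by δ(·,a) → {6,11} and {9,10}.
The partition is now stable with 4 blocks: {1,4,8} | {6,11} | {2,7} | {9,10}.
The equivalence class containing 6 is {6,11}, of size 2.

2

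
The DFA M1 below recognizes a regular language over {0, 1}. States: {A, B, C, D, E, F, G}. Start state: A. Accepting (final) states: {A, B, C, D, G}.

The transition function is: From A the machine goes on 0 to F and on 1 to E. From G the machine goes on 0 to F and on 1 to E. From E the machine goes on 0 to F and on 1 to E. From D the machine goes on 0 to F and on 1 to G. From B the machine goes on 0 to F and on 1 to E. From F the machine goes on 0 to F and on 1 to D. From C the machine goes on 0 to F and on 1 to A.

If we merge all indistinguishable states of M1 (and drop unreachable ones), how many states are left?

Reachable states from the start: {A,D,E,F,G}. Unreachable: {B,C} — drop them.
Initial partition by acceptance: {A,D,G} | {E,F}.
Split {A,D,G} by δ(·,1) → {A,G} and {D}.
Refine {E,F} on symbol 1: members go to different blocks, giving {E} and {F}.
The partition is now stable with 4 blocks: {A,G} | {E} | {D} | {F}.

4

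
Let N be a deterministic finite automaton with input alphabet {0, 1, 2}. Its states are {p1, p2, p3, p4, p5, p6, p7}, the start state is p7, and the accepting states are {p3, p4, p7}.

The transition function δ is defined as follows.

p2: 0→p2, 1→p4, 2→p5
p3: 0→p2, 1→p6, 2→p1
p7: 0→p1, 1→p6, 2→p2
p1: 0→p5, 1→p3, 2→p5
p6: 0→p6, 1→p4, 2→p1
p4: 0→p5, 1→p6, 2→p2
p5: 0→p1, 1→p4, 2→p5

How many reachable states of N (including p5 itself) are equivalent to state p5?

4

P0 = {p3,p4,p7} | {p1,p2,p5,p6}.
Stable partition: {p3,p4,p7} | {p1,p2,p5,p6} — 2 equivalence classes.
The equivalence class containing p5 is {p1,p2,p5,p6}, of size 4.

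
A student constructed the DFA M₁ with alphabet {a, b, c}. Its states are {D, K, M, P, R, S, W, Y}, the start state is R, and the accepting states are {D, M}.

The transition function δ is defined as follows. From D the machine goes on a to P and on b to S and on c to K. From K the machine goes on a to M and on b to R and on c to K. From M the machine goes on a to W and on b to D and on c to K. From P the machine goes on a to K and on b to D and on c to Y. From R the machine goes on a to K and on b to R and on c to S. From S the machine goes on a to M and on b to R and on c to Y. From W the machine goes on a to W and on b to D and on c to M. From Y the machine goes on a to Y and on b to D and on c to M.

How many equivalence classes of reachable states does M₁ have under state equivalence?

P0 = {D,M} | {K,P,R,S,W,Y}.
Refine {D,M} on symbol b: members go to different blocks, giving {D} and {M}.
Split {K,P,R,S,W,Y} by δ(·,a) → {P,R,W,Y} and {K,S}.
Split {P,R,W,Y} by δ(·,a) → {P,R} and {W,Y}.
Split {P,R} by δ(·,b) → {R} and {P}.
Refine {K,S} on symbol c: members go to different blocks, giving {S} and {K}.
No further refinement is possible. Final partition (7 blocks): {D} | {R} | {M} | {S} | {W,Y} | {P} | {K}.

7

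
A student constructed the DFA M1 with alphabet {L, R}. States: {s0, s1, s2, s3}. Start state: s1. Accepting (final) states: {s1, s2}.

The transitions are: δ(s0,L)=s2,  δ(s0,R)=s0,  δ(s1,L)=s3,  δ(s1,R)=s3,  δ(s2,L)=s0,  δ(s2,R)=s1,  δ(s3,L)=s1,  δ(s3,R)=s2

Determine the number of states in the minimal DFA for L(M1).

P0 = {s1,s2} | {s0,s3}.
On input R, block {s1,s2} splits into {s1} and {s2}.
Refine {s0,s3} on symbol L: members go to different blocks, giving {s0} and {s3}.
The partition is now stable with 4 blocks: {s1} | {s0} | {s2} | {s3}.

4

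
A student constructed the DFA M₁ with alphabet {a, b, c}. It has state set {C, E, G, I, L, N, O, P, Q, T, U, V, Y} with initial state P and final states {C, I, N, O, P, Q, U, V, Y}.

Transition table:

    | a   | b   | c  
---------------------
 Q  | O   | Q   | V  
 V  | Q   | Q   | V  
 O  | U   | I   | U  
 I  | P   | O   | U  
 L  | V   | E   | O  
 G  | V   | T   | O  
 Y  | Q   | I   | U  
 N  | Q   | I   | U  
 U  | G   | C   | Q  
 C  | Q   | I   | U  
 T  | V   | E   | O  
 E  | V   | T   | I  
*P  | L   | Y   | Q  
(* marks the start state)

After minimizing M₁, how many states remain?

Reachable states from the start: {C,E,G,I,L,O,P,Q,T,U,V,Y}. Unreachable: {N} — drop them.
Initial partition by acceptance: {C,I,O,P,Q,U,V,Y} | {E,G,L,T}.
Split {C,I,O,P,Q,U,V,Y} by δ(·,a) → {C,I,O,Q,V,Y} and {P,U}.
Refine {C,I,O,Q,V,Y} on symbol a: members go to different blocks, giving {C,Q,V,Y} and {I,O}.
On input a, block {C,Q,V,Y} splits into {C,V,Y} and {Q}.
Split {C,V,Y} by δ(·,b) → {C,Y} and {V}.
Stable partition: {C,Y} | {E,G,L,T} | {P,U} | {I,O} | {Q} | {V} — 6 equivalence classes.

6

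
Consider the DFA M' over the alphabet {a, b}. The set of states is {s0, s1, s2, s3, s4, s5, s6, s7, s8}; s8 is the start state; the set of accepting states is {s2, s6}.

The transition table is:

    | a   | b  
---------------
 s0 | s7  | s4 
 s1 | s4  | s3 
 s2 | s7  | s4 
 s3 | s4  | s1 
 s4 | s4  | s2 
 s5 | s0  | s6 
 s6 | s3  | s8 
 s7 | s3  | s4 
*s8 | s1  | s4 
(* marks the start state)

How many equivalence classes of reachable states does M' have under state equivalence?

4

First remove the unreachable states {s0,s5,s6}; 6 states remain.
Start with accepting vs non-accepting: {s2} | {s1,s3,s4,s7,s8}.
Split {s1,s3,s4,s7,s8} by δ(·,b) → {s1,s3,s7,s8} and {s4}.
Split {s1,s3,s7,s8} by δ(·,a) → {s1,s3} and {s7,s8}.
Stable partition: {s2} | {s1,s3} | {s4} | {s7,s8} — 4 equivalence classes.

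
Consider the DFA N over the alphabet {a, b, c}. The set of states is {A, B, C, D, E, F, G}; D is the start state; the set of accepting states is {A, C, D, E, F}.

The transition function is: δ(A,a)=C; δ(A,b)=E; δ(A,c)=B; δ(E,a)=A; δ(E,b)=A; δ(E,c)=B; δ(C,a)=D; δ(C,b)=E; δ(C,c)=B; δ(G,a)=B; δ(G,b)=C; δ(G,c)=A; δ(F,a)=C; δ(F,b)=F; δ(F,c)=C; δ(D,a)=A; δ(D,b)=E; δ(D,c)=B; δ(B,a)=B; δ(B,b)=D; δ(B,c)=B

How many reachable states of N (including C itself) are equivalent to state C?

4

States {F,G} cannot be reached from the start state, so discard them.
P0 = {A,C,D,E} | {B}.
Stable partition: {A,C,D,E} | {B} — 2 equivalence classes.
State C belongs to the block {A,C,D,E}, which has 4 states.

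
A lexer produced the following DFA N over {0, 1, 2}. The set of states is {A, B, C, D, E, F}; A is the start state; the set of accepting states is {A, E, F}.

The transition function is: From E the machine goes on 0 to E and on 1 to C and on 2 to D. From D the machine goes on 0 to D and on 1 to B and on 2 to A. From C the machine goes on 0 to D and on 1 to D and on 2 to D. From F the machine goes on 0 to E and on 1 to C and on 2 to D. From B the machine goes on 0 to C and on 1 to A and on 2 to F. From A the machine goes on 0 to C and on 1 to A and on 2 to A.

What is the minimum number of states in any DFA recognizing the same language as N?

5

All states are reachable from the start state.
P0 = {A,E,F} | {B,C,D}.
Split {A,E,F} by δ(·,0) → {E,F} and {A}.
Split {B,C,D} by δ(·,1) → {C,D} and {B}.
Refine {C,D} on symbol 1: members go to different blocks, giving {C} and {D}.
Stable partition: {E,F} | {C} | {A} | {B} | {D} — 5 equivalence classes.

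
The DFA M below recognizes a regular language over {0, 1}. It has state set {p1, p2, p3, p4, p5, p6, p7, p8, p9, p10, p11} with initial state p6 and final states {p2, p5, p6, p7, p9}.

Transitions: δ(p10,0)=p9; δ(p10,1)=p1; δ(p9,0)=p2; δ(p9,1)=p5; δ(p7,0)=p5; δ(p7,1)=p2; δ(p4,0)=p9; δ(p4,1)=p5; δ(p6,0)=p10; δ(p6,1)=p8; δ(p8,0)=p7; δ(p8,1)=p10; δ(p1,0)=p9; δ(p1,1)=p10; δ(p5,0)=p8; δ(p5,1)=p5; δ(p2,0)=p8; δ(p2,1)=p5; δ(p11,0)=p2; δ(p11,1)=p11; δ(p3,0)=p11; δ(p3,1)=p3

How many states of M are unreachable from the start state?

BFS from p6 reaches {p1, p2, p5, p6, p7, p8, p9, p10}; the 3 state(s) p3, p4, p11 are never visited.

3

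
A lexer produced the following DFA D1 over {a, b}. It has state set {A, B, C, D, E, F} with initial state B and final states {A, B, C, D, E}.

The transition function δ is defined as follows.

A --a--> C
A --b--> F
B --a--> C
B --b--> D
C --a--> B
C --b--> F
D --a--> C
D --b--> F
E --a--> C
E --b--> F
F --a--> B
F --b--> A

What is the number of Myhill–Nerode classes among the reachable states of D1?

4

Reachable states from the start: {A,B,C,D,F}. Unreachable: {E} — drop them.
P0 = {A,B,C,D} | {F}.
On input b, block {A,B,C,D} splits into {A,C,D} and {B}.
On input a, block {A,C,D} splits into {A,D} and {C}.
No further refinement is possible. Final partition (4 blocks): {A,D} | {F} | {B} | {C}.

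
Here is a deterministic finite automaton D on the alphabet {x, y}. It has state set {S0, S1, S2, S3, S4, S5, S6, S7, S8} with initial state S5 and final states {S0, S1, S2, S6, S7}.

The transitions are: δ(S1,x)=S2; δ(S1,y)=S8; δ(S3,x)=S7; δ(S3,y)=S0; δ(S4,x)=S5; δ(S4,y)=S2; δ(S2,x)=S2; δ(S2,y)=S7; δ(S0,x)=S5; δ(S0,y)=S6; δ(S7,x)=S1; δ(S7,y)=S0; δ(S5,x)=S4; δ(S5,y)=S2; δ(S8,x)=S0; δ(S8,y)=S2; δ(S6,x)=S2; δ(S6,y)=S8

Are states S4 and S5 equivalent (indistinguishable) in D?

Yes

Reachable states from the start: {S0,S1,S2,S4,S5,S6,S7,S8}. Unreachable: {S3} — drop them.
Initial partition by acceptance: {S0,S1,S2,S6,S7} | {S4,S5,S8}.
On input x, block {S0,S1,S2,S6,S7} splits into {S1,S2,S6,S7} and {S0}.
Split {S1,S2,S6,S7} by δ(·,y) → {S1,S6} and {S2} and {S7}.
On input x, block {S4,S5,S8} splits into {S4,S5} and {S8}.
Stable partition: {S1,S6} | {S4,S5} | {S0} | {S2} | {S7} | {S8} — 6 equivalence classes.
S4 and S5 lie in the same block of the stable partition, so they are equivalent — no string distinguishes them.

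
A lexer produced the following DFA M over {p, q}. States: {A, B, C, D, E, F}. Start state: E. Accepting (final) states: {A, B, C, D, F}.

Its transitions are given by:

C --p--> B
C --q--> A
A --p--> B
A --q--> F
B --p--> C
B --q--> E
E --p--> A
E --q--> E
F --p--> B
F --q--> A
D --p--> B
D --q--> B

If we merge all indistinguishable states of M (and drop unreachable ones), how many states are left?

3

Reachable states from the start: {A,B,C,E,F}. Unreachable: {D} — drop them.
P0 = {A,B,C,F} | {E}.
Refine {A,B,C,F} on symbol q: members go to different blocks, giving {A,C,F} and {B}.
No further refinement is possible. Final partition (3 blocks): {A,C,F} | {E} | {B}.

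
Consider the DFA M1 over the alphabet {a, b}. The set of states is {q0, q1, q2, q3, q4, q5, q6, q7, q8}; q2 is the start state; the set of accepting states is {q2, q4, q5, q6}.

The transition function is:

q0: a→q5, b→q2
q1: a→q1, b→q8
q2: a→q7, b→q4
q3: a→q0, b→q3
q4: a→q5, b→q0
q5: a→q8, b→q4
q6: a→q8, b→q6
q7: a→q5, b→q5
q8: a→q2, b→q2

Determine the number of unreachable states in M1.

3

No path from q2 leads to q1, q3, q6; the other 6 states are all reachable.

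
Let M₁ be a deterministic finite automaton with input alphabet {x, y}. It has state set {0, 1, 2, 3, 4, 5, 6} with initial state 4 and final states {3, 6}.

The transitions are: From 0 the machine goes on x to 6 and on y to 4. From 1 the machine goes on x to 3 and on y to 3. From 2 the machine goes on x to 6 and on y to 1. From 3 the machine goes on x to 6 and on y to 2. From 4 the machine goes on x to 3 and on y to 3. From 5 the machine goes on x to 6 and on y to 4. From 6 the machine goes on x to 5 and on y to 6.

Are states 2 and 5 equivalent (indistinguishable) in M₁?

Yes

First remove the unreachable states {0}; 6 states remain.
Initial partition by acceptance: {3,6} | {1,2,4,5}.
Refine {3,6} on symbol x: members go to different blocks, giving {3} and {6}.
Refine {1,2,4,5} on symbol x: members go to different blocks, giving {1,4} and {2,5}.
Stable partition: {3} | {1,4} | {6} | {2,5} — 4 equivalence classes.
2 and 5 lie in the same block of the stable partition, so they are equivalent — no string distinguishes them.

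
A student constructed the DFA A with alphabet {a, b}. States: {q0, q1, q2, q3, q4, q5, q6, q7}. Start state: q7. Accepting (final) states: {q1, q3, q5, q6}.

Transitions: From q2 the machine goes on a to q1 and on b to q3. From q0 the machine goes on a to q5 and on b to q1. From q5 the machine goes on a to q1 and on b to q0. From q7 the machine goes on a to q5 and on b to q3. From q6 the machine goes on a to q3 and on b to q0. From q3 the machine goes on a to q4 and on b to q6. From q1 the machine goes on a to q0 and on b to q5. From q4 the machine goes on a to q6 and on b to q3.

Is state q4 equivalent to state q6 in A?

Reachable states from the start: {q0,q1,q3,q4,q5,q6,q7}. Unreachable: {q2} — drop them.
Initial partition by acceptance: {q1,q3,q5,q6} | {q0,q4,q7}.
Refine {q1,q3,q5,q6} on symbol a: members go to different blocks, giving {q1,q3} and {q5,q6}.
The partition is now stable with 3 blocks: {q1,q3} | {q0,q4,q7} | {q5,q6}.
q4 and q6 end up in different blocks, so they are distinguishable. For instance, the string 'ε' is accepted from only q6.

No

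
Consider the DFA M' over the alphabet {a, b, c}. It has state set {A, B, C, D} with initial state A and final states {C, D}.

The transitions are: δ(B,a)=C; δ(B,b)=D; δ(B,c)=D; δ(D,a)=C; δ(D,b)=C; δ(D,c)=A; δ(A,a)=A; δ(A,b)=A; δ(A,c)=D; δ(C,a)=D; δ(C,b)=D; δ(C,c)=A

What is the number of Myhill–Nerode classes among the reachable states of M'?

First remove the unreachable states {B}; 3 states remain.
Start with accepting vs non-accepting: {C,D} | {A}.
The partition is now stable with 2 blocks: {C,D} | {A}.

2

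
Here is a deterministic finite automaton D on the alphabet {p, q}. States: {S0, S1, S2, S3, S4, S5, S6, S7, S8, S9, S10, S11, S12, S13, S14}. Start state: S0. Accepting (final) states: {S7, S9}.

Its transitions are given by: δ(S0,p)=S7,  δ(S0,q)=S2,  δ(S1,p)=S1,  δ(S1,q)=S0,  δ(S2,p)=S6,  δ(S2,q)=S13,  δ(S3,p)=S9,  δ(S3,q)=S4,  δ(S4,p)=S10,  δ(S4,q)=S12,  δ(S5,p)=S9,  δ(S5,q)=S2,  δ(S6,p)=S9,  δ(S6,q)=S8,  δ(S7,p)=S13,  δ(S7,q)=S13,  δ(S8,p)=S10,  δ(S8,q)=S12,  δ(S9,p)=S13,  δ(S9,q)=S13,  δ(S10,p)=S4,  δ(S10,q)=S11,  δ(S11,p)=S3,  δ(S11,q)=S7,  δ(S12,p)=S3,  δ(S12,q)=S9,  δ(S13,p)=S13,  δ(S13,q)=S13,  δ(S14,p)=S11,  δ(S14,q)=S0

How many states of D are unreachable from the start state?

3

BFS from S0 reaches {S0, S2, S3, S4, S6, S7, S8, S9, S10, S11, S12, S13}; the 3 state(s) S1, S5, S14 are never visited.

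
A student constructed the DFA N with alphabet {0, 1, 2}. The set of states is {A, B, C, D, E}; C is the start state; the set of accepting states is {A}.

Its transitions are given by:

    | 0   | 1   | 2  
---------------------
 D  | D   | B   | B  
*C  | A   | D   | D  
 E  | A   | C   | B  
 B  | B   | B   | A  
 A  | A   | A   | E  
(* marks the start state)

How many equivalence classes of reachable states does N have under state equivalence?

All states are reachable from the start state.
Start with accepting vs non-accepting: {A} | {B,C,D,E}.
Refine {B,C,D,E} on symbol 0: members go to different blocks, giving {B,D} and {C,E}.
Refine {B,D} on symbol 2: members go to different blocks, giving {B} and {D}.
On input 1, block {C,E} splits into {C} and {E}.
No further refinement is possible. Final partition (5 blocks): {A} | {B} | {C} | {D} | {E}.

5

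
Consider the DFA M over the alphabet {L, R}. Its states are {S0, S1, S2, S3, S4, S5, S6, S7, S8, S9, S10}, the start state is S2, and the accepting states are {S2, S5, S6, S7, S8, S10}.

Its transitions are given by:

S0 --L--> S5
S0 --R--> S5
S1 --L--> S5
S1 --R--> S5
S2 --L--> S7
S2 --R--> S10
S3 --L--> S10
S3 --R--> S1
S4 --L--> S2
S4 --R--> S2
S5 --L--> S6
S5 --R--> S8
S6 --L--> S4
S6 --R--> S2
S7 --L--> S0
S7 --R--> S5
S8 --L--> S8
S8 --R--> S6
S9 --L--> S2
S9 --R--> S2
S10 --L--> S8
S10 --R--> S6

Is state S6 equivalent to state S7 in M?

Yes

First remove the unreachable states {S1,S3,S9}; 8 states remain.
P0 = {S2,S5,S6,S7,S8,S10} | {S0,S4}.
On input L, block {S2,S5,S6,S7,S8,S10} splits into {S2,S5,S8,S10} and {S6,S7}.
Split {S2,S5,S8,S10} by δ(·,L) → {S2,S5} and {S8,S10}.
No further refinement is possible. Final partition (4 blocks): {S2,S5} | {S0,S4} | {S6,S7} | {S8,S10}.
S6 and S7 lie in the same block of the stable partition, so they are equivalent — no string distinguishes them.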